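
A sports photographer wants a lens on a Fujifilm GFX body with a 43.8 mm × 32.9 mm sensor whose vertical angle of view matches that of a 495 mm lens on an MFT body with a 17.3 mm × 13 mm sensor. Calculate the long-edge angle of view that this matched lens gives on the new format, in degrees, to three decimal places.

Equal vertical AOV ⇒ f₂ = f₁ · 32.9/13 = 495 × 2.53077 ≈ 1252.7308 mm.
Long-edge AOV on the new format = 2·arctan(43.8 / (2 × 1252.7308)) = 2·arctan(0.01748) ≈ 2.0031°.

2.003°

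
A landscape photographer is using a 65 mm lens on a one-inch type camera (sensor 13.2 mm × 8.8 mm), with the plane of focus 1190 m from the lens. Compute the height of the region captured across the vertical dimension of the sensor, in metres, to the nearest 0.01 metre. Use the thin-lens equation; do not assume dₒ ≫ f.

dₒ: 1190 m = 1.19e+06 mm.
Similar triangles through the lens centre give W/dₒ = h/dᵢ; with 1/f = 1/dₒ + 1/dᵢ this gives W = h·(dₒ − f)/f.
W = 8.8 mm × (1.19e+06 − 65) / 65 = 8.8 × 18306.6923 ≈ 161098.892 mm = 161.099 m.

161.10 m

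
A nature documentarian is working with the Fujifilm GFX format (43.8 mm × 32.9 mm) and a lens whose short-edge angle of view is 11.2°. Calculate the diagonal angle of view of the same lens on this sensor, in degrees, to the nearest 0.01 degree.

From the short-edge AOV: f = 32.9 / (2·tan(5.6°)) = 32.9 / 0.19610 ≈ 167.7701 mm.
Sensor diagonal = √(43.8² + 32.9²) = √3000.8500 ≈ 54.7800 mm.
Diagonal AOV = 2·arctan(54.7800 / (2 × 167.7701)) = 2·arctan(0.16326) ≈ 18.5445°.

18.54°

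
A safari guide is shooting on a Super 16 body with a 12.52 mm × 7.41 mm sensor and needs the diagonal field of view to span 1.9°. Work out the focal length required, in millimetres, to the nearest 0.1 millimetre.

438.7 mm

Sensor diagonal = √(12.52² + 7.41²) = √211.6585 ≈ 14.5485 mm.
From α = 2·arctan(d/2f) we get f = d / (2·tan(α/2)).
With d = 14.5485 mm and α/2 = 0.95°, tan(α/2) ≈ 0.01658, so f ≈ 14.5485 / 0.03316 ≈ 438.6792 mm.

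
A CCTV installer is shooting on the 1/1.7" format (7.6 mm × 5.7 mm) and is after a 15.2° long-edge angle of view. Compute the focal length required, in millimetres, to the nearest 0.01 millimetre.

28.48 mm

From α = 2·arctan(w/2f) we get f = w / (2·tan(α/2)).
With w = 7.6 mm and α/2 = 7.6°, tan(α/2) ≈ 0.13343, so f ≈ 7.6 / 0.26686 ≈ 28.4797 mm.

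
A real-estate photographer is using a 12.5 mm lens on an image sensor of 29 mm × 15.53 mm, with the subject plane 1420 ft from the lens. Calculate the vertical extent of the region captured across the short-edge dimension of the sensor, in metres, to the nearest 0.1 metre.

dₒ: 1420 ft × 304.8 mm/ft = 432815.99 mm.
Similar triangles through the lens centre give W/dₒ = h/dᵢ; with 1/f = 1/dₒ + 1/dᵢ this gives W = h·(dₒ − f)/f.
W = 15.53 mm × (432816 − 12.5) / 12.5 = 15.53 × 34624.2789 ≈ 537715.051 mm = 537.715 m.

537.7 m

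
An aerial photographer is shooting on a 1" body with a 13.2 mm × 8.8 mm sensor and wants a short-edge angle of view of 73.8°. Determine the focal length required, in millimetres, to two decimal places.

From α = 2·arctan(h/2f) we get f = h / (2·tan(α/2)).
With h = 8.8 mm and α/2 = 36.9°, tan(α/2) ≈ 0.75082, so f ≈ 8.8 / 1.50164 ≈ 5.8602 mm.

5.86 mm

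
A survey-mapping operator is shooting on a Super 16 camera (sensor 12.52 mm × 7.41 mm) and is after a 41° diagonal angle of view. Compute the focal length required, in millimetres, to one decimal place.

19.5 mm

Sensor diagonal = √(12.52² + 7.41²) = √211.6585 ≈ 14.5485 mm.
From α = 2·arctan(d/2f) we get f = d / (2·tan(α/2)).
With d = 14.5485 mm and α/2 = 20.5°, tan(α/2) ≈ 0.37388, so f ≈ 14.5485 / 0.74777 ≈ 19.4558 mm.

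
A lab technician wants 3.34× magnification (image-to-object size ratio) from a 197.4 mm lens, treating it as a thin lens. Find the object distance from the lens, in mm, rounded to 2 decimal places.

256.50 mm

With m = dᵢ/dₒ and 1/f = 1/dₒ + 1/dᵢ, substituting dᵢ = m·dₒ gives 1/f = (1 + 1/m)/dₒ, hence dₒ = f·(1 + 1/m).
dₒ = 197.4 × (1 + 1/3.34) = 197.4 × 1.29940 ≈ 256.502 mm.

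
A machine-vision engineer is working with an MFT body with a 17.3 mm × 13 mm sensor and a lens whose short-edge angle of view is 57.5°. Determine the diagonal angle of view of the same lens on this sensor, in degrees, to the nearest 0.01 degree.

84.81°

From the short-edge AOV: f = 13 / (2·tan(28.75°)) = 13 / 1.09724 ≈ 11.8479 mm.
Sensor diagonal = √(17.3² + 13²) = √468.2900 ≈ 21.6400 mm.
Diagonal AOV = 2·arctan(21.6400 / (2 × 11.8479)) = 2·arctan(0.91324) ≈ 84.8071°.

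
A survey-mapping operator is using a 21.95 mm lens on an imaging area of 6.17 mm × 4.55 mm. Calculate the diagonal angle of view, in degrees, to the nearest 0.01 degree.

Sensor diagonal = √(6.17² + 4.55²) = √58.7714 ≈ 7.6663 mm.
Angle of view α = 2·arctan(d/2f) with d = 7.6663 mm and f = 21.95 mm.
d/2f = 0.17463; arctan(0.17463) ≈ 9.9057°, so α ≈ 19.8113°.

19.81°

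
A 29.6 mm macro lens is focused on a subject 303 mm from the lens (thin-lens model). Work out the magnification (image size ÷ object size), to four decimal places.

0.1083×

Thin lens: 1/f = 1/dₒ + 1/dᵢ → 1/dᵢ = 1/29.6 − 1/303 = 0.0304835 mm⁻¹, so dᵢ ≈ 32.8047 mm.
Magnification m = dᵢ/dₒ = 32.8047/303 ≈ 0.10827.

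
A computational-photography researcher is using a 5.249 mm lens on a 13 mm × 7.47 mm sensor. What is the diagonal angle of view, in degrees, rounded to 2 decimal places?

110.00°

Sensor diagonal = √(13² + 7.47²) = √224.8009 ≈ 14.9934 mm.
Angle of view α = 2·arctan(d/2f) with d = 14.9934 mm and f = 5.249 mm.
d/2f = 1.42821; arctan(1.42821) ≈ 55.0012°, so α ≈ 110.0024°.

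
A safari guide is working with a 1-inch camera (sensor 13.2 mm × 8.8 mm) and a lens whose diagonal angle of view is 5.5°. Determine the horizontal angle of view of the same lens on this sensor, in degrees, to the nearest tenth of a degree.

Sensor diagonal = √(13.2² + 8.8²) = √251.6800 ≈ 15.8644 mm.
From the diagonal AOV: f = 15.8644 / (2·tan(2.75°)) = 15.8644 / 0.09607 ≈ 165.1394 mm.
Horizontal AOV = 2·arctan(13.2 / (2 × 165.1394)) = 2·arctan(0.03997) ≈ 4.5774°.

4.6°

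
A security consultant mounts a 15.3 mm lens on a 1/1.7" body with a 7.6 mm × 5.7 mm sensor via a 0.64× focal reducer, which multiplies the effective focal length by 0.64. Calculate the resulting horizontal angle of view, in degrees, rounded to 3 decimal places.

42.420°

Effective focal length f = 15.3 × 0.64 = 9.792 mm.
α = 2·arctan(7.6 / (2 × 9.792)) = 2·arctan(0.38807) ≈ 42.4197°.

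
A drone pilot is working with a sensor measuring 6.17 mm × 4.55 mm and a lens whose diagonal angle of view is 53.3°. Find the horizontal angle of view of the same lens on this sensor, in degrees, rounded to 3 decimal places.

Sensor diagonal = √(6.17² + 4.55²) = √58.7714 ≈ 7.6663 mm.
From the diagonal AOV: f = 7.6663 / (2·tan(26.65°)) = 7.6663 / 1.00371 ≈ 7.6379 mm.
Horizontal AOV = 2·arctan(6.17 / (2 × 7.6379)) = 2·arctan(0.40391) ≈ 43.9881°.

43.988°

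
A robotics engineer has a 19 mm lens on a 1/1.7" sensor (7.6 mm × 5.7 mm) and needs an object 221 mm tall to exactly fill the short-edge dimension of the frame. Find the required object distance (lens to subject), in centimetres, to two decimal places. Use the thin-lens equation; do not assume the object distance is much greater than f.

Magnification m = h/W = dᵢ/dₒ; combined with 1/f = 1/dₒ + 1/dᵢ this gives dₒ = f·(1 + W/h).
dₒ = 19 mm × (1 + 221/5.7) = 19 × 39.7719 ≈ 755.667 mm = 75.5667 cm.

75.57 cm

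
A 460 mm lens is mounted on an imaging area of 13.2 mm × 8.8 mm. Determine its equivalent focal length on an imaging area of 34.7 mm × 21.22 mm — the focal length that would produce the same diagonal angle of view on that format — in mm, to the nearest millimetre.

1179 mm

Sensor diagonal = √(13.2² + 8.8²) = √251.6800 ≈ 15.8644 mm.
Sensor diagonal = √(34.7² + 21.22²) = √1654.3784 ≈ 40.6741 mm.
Equal angle of view means equal diagonal/f ratio, so f₂ = f₁ · (diagonal₂/diagonal₁) = 460 × 40.6741/15.8644.
f₂ = 460 × 2.56385 ≈ 1179.372 mm.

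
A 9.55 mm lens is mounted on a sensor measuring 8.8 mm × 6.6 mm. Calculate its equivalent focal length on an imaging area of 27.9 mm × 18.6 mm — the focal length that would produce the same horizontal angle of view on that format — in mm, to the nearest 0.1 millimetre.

30.3 mm

Equal angle of view means equal width/f ratio, so f₂ = f₁ · (width₂/width₁) = 9.55 × 27.9/8.8.
f₂ = 9.55 × 3.17045 ≈ 30.278 mm.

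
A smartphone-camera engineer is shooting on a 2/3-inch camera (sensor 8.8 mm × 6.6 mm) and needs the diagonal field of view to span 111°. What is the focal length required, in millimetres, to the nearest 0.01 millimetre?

Sensor diagonal = √(8.8² + 6.6²) = √121.0000 ≈ 11.0000 mm.
From α = 2·arctan(d/2f) we get f = d / (2·tan(α/2)).
With d = 11.0000 mm and α/2 = 55.5°, tan(α/2) ≈ 1.45501, so f ≈ 11.0000 / 2.91002 ≈ 3.7800 mm.

3.78 mm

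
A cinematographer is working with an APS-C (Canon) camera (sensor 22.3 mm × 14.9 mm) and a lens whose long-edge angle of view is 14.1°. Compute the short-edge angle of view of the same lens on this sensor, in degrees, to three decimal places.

9.447°

From the long-edge AOV: f = 22.3 / (2·tan(7.05°)) = 22.3 / 0.24734 ≈ 90.1589 mm.
Short-edge AOV = 2·arctan(14.9 / (2 × 90.1589)) = 2·arctan(0.08263) ≈ 9.4474°.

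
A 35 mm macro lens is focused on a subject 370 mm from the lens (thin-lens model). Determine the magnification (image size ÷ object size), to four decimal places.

0.1045×

Thin lens: 1/f = 1/dₒ + 1/dᵢ → 1/dᵢ = 1/35 − 1/370 = 0.0258687 mm⁻¹, so dᵢ ≈ 38.6567 mm.
Magnification m = dᵢ/dₒ = 38.6567/370 ≈ 0.10448.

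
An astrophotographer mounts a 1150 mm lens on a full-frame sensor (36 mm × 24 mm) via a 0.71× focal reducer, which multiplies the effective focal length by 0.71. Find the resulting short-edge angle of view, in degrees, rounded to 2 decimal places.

Effective focal length f = 1150 × 0.71 = 816.5 mm.
α = 2·arctan(24 / (2 × 816.5)) = 2·arctan(0.01470) ≈ 1.6840°.

1.68°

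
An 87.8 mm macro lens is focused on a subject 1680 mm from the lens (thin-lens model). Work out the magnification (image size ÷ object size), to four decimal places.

Thin lens: 1/f = 1/dₒ + 1/dᵢ → 1/dᵢ = 1/87.8 − 1/1680 = 0.0107943 mm⁻¹, so dᵢ ≈ 92.6416 mm.
Magnification m = dᵢ/dₒ = 92.6416/1680 ≈ 0.05514.

0.0551×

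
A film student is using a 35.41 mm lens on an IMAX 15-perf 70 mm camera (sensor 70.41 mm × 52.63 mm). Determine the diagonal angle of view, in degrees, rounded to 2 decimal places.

Sensor diagonal = √(70.41² + 52.63²) = √7727.4850 ≈ 87.9061 mm.
Angle of view α = 2·arctan(d/2f) with d = 87.9061 mm and f = 35.41 mm.
d/2f = 1.24126; arctan(1.24126) ≈ 51.1440°, so α ≈ 102.2879°.

102.29°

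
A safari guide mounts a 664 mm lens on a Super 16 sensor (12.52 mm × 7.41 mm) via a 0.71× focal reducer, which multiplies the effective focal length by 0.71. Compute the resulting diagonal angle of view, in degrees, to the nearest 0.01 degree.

1.77°

Effective focal length f = 664 × 0.71 = 471.44 mm.
Sensor diagonal = √(12.52² + 7.41²) = √211.6585 ≈ 14.5485 mm.
α = 2·arctan(14.548 / (2 × 471.44)) = 2·arctan(0.01543) ≈ 1.7680°.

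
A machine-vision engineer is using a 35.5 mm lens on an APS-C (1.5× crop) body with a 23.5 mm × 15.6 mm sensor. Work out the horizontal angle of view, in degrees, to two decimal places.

36.63°

Angle of view α = 2·arctan(w/2f) with w = 23.5 mm and f = 35.5 mm.
w/2f = 0.33099; arctan(0.33099) ≈ 18.3138°, so α ≈ 36.6276°.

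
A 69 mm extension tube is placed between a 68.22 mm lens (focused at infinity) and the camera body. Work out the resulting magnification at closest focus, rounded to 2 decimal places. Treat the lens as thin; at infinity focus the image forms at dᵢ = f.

1.01×

The tube moves the image plane from f to f + e, so dᵢ = 68.22 + 69 = 137.22 mm. Focus is achieved when 1/f = 1/dₒ + 1/dᵢ, giving dₒ = 1/(1/f − 1/(f+e)).
Magnification m = dᵢ/dₒ = (f+e)·(1/f − 1/(f+e)) = e/f = 69/68.22 ≈ 1.0114.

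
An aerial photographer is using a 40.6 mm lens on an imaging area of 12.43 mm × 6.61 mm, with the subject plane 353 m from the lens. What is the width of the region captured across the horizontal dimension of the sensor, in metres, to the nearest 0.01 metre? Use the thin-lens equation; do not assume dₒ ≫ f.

108.06 m

dₒ: 353 m = 353000 mm.
Similar triangles through the lens centre give W/dₒ = w/dᵢ; with 1/f = 1/dₒ + 1/dᵢ this gives W = w·(dₒ − f)/f.
W = 12.43 mm × (353000 − 40.6) / 40.6 = 12.43 × 8693.5813 ≈ 108061.215 mm = 108.061 m.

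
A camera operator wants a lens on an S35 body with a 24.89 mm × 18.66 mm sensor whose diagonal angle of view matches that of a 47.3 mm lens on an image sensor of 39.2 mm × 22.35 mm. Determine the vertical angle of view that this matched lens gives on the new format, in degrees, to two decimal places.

31.93°

Sensor diagonal = √(39.2² + 22.35²) = √2036.1625 ≈ 45.1239 mm.
Sensor diagonal = √(24.89² + 18.66²) = √967.7077 ≈ 31.1080 mm.
Equal diagonal AOV ⇒ f₂ = f₁ · 31.1080/45.1239 = 47.3 × 0.68939 ≈ 32.6082 mm.
Vertical AOV on the new format = 2·arctan(18.66 / (2 × 32.6082)) = 2·arctan(0.28612) ≈ 31.9342°.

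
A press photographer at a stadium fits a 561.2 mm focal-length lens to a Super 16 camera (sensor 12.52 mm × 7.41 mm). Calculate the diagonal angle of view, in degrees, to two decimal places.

1.49°

Sensor diagonal = √(12.52² + 7.41²) = √211.6585 ≈ 14.5485 mm.
Angle of view α = 2·arctan(d/2f) with d = 14.5485 mm and f = 561.2 mm.
d/2f = 0.01296; arctan(0.01296) ≈ 0.7426°, so α ≈ 1.4852°.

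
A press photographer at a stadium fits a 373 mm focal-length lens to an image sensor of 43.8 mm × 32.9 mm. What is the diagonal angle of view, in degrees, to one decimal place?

Sensor diagonal = √(43.8² + 32.9²) = √3000.8500 ≈ 54.7800 mm.
Angle of view α = 2·arctan(d/2f) with d = 54.7800 mm and f = 373 mm.
d/2f = 0.07343; arctan(0.07343) ≈ 4.1998°, so α ≈ 8.3996°.

8.4°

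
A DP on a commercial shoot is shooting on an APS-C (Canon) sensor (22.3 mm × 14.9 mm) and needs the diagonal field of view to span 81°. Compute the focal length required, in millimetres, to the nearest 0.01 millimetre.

15.70 mm

Sensor diagonal = √(22.3² + 14.9²) = √719.3000 ≈ 26.8198 mm.
From α = 2·arctan(d/2f) we get f = d / (2·tan(α/2)).
With d = 26.8198 mm and α/2 = 40.5°, tan(α/2) ≈ 0.85408, so f ≈ 26.8198 / 1.70816 ≈ 15.7010 mm.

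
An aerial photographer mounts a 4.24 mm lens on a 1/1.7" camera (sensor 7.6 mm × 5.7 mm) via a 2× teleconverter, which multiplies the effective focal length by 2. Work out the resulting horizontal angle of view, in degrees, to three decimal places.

48.276°

Effective focal length f = 4.24 × 2 = 8.48 mm.
α = 2·arctan(7.6 / (2 × 8.48)) = 2·arctan(0.44811) ≈ 48.2756°.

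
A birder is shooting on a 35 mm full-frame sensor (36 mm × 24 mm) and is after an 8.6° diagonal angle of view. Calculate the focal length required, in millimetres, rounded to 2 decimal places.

Sensor diagonal = √(36² + 24²) = √1872.0000 ≈ 43.2666 mm.
From α = 2·arctan(d/2f) we get f = d / (2·tan(α/2)).
With d = 43.2666 mm and α/2 = 4.3°, tan(α/2) ≈ 0.07519, so f ≈ 43.2666 / 0.15038 ≈ 287.7138 mm.

287.71 mm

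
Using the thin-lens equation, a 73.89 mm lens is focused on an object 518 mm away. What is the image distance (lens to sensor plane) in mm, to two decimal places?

86.18 mm

1/dᵢ = 1/f − 1/dₒ = 1/73.89 − 1/518 = 0.0116031 mm⁻¹.
dᵢ = 1/0.0116031 ≈ 86.1836 mm.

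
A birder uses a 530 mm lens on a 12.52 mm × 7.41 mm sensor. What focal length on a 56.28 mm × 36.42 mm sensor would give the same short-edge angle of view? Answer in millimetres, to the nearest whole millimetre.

2605 mm

Equal angle of view means equal height/f ratio, so f₂ = f₁ · (height₂/height₁) = 530 × 36.42/7.41.
f₂ = 530 × 4.91498 ≈ 2604.939 mm.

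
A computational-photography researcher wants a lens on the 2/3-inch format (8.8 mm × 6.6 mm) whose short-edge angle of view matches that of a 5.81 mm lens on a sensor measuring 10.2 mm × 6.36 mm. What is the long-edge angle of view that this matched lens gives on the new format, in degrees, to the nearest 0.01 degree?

72.24°

Equal short-edge AOV ⇒ f₂ = f₁ · 6.6/6.36 = 5.81 × 1.03774 ≈ 6.0292 mm.
Long-edge AOV on the new format = 2·arctan(8.8 / (2 × 6.0292)) = 2·arctan(0.72978) ≈ 72.2422°.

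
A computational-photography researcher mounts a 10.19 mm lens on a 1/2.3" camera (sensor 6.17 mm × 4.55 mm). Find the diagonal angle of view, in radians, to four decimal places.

Sensor diagonal = √(6.17² + 4.55²) = √58.7714 ≈ 7.6663 mm.
Angle of view α = 2·arctan(d/2f) with d = 7.6663 mm and f = 10.19 mm.
d/2f = 0.37617; arctan(0.37617) ≈ 0.3598 rad, so α ≈ 0.7196 rad.

0.7196 rad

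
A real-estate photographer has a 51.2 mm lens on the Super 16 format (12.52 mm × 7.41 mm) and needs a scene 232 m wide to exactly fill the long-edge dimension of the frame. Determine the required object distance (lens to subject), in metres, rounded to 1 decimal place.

W: 232 m = 232000 mm.
Magnification m = w/W = dᵢ/dₒ; combined with 1/f = 1/dₒ + 1/dᵢ this gives dₒ = f·(1 + W/w).
dₒ = 51.2 mm × (1 + 232000/12.52) = 51.2 × 18531.3514 ≈ 948805.194 mm = 948.805 m.

948.8 m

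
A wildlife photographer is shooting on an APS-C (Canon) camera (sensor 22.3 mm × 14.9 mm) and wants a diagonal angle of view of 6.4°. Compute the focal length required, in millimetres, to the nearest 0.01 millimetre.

239.85 mm

Sensor diagonal = √(22.3² + 14.9²) = √719.3000 ≈ 26.8198 mm.
From α = 2·arctan(d/2f) we get f = d / (2·tan(α/2)).
With d = 26.8198 mm and α/2 = 3.2°, tan(α/2) ≈ 0.05591, so f ≈ 26.8198 / 0.11182 ≈ 239.8534 mm.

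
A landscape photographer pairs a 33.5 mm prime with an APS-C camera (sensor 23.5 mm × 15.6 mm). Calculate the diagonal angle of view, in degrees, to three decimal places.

45.662°

Sensor diagonal = √(23.5² + 15.6²) = √795.6100 ≈ 28.2066 mm.
Angle of view α = 2·arctan(d/2f) with d = 28.2066 mm and f = 33.5 mm.
d/2f = 0.42099; arctan(0.42099) ≈ 22.8308°, so α ≈ 45.6615°.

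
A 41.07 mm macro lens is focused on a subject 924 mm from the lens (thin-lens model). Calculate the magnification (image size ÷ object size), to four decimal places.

Thin lens: 1/f = 1/dₒ + 1/dᵢ → 1/dᵢ = 1/41.07 − 1/924 = 0.0232664 mm⁻¹, so dᵢ ≈ 42.9804 mm.
Magnification m = dᵢ/dₒ = 42.9804/924 ≈ 0.04652.

0.0465×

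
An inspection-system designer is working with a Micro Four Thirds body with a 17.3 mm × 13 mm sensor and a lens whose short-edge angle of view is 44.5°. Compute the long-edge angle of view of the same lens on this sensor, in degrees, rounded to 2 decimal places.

57.13°

From the short-edge AOV: f = 13 / (2·tan(22.25°)) = 13 / 0.81822 ≈ 15.8881 mm.
Long-edge AOV = 2·arctan(17.3 / (2 × 15.8881)) = 2·arctan(0.54443) ≈ 57.1306°.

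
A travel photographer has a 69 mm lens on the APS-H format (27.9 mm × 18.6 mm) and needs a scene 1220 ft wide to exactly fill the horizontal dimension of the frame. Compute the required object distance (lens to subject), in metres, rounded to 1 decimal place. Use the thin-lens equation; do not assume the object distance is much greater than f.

W: 1220 ft × 304.8 mm/ft = 371855.99 mm.
Magnification m = w/W = dᵢ/dₒ; combined with 1/f = 1/dₒ + 1/dᵢ this gives dₒ = f·(1 + W/w).
dₒ = 69 mm × (1 + 371856/27.9) = 69 × 13329.1716 ≈ 919712.842 mm = 919.713 m.

919.7 m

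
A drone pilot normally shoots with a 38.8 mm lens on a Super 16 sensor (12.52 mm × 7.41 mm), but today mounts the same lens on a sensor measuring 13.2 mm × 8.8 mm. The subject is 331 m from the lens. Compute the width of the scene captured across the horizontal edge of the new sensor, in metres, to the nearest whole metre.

The focal length stays 38.8 mm; the relevant sensor dimension is now w = 13.2 mm. Object distance dₒ = 331 m = 331000 mm.
Thin-lens field width W = w·(dₒ − f)/f = 13.2 × (331000 − 38.8)/38.8 ≈ 112595.047 mm = 112.595 m.

113 m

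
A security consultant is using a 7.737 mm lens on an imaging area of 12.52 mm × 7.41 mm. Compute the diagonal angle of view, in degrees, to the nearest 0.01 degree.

86.47°

Sensor diagonal = √(12.52² + 7.41²) = √211.6585 ≈ 14.5485 mm.
Angle of view α = 2·arctan(d/2f) with d = 14.5485 mm and f = 7.737 mm.
d/2f = 0.94019; arctan(0.94019) ≈ 43.2343°, so α ≈ 86.4686°.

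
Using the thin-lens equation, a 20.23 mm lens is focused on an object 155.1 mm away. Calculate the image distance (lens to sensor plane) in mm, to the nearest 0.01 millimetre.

23.26 mm

1/dᵢ = 1/f − 1/dₒ = 1/20.23 − 1/155.1 = 0.0429841 mm⁻¹.
dᵢ = 1/0.0429841 ≈ 23.2644 mm.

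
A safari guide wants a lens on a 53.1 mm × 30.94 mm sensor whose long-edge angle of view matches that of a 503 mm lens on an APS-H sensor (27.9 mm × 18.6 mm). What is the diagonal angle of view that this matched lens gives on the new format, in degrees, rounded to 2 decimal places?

Equal long-edge AOV ⇒ f₂ = f₁ · 53.1/27.9 = 503 × 1.90323 ≈ 957.3226 mm.
Sensor diagonal = √(53.1² + 30.94²) = √3776.8936 ≈ 61.4564 mm.
Diagonal AOV on the new format = 2·arctan(61.4564 / (2 × 957.3226)) = 2·arctan(0.03210) ≈ 3.6769°.

3.68°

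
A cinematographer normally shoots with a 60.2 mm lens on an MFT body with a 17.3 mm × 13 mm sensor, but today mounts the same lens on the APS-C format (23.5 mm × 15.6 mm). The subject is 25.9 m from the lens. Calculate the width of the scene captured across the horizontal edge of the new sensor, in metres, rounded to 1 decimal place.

The focal length stays 60.2 mm; the relevant sensor dimension is now w = 23.5 mm. Object distance dₒ = 25.9 m = 25900 mm.
Thin-lens field width W = w·(dₒ − f)/f = 23.5 × (25900 − 60.2)/60.2 ≈ 10086.965 mm = 10.087 m.

10.1 m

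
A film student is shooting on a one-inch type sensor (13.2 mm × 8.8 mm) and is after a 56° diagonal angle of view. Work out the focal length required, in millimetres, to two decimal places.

Sensor diagonal = √(13.2² + 8.8²) = √251.6800 ≈ 15.8644 mm.
From α = 2·arctan(d/2f) we get f = d / (2·tan(α/2)).
With d = 15.8644 mm and α/2 = 28°, tan(α/2) ≈ 0.53171, so f ≈ 15.8644 / 1.06342 ≈ 14.9183 mm.

14.92 mm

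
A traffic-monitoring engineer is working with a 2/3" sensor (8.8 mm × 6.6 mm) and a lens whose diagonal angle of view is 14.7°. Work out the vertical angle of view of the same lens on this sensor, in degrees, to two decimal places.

8.85°

Sensor diagonal = √(8.8² + 6.6²) = √121.0000 ≈ 11.0000 mm.
From the diagonal AOV: f = 11.0000 / (2·tan(7.35°)) = 11.0000 / 0.25798 ≈ 42.6390 mm.
Vertical AOV = 2·arctan(6.6 / (2 × 42.6390)) = 2·arctan(0.07739) ≈ 8.8511°.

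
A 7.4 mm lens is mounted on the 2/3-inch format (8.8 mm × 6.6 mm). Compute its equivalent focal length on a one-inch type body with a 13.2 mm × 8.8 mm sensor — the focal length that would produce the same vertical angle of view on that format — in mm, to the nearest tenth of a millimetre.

Equal angle of view means equal height/f ratio, so f₂ = f₁ · (height₂/height₁) = 7.4 × 8.8/6.6.
f₂ = 7.4 × 1.33333 ≈ 9.867 mm.

9.9 mm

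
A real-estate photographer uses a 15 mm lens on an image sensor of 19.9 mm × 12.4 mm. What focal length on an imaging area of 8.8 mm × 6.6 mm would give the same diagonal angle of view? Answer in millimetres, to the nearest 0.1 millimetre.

7.0 mm

Sensor diagonal = √(19.9² + 12.4²) = √549.7700 ≈ 23.4472 mm.
Sensor diagonal = √(8.8² + 6.6²) = √121.0000 ≈ 11.0000 mm.
Equal angle of view means equal diagonal/f ratio, so f₂ = f₁ · (diagonal₂/diagonal₁) = 15 × 11.0000/23.4472.
f₂ = 15 × 0.46914 ≈ 7.037 mm.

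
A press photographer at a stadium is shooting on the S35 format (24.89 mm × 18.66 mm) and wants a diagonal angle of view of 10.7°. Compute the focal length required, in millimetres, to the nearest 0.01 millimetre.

Sensor diagonal = √(24.89² + 18.66²) = √967.7077 ≈ 31.1080 mm.
From α = 2·arctan(d/2f) we get f = d / (2·tan(α/2)).
With d = 31.1080 mm and α/2 = 5.35°, tan(α/2) ≈ 0.09365, so f ≈ 31.1080 / 0.18729 ≈ 166.0910 mm.

166.09 mm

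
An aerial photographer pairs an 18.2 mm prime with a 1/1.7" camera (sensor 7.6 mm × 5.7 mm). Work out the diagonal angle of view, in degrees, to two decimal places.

29.25°

Sensor diagonal = √(7.6² + 5.7²) = √90.2500 ≈ 9.5000 mm.
Angle of view α = 2·arctan(d/2f) with d = 9.5000 mm and f = 18.2 mm.
d/2f = 0.26099; arctan(0.26099) ≈ 14.6273°, so α ≈ 29.2546°.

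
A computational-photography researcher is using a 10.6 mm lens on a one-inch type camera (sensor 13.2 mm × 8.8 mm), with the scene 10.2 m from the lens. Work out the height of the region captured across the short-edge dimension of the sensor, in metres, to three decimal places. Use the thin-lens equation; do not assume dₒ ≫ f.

dₒ: 10.2 m = 10200 mm.
Similar triangles through the lens centre give W/dₒ = h/dᵢ; with 1/f = 1/dₒ + 1/dᵢ this gives W = h·(dₒ − f)/f.
W = 8.8 mm × (10200 − 10.6) / 10.6 = 8.8 × 961.2642 ≈ 8459.125 mm = 8.45912 m.

8.459 m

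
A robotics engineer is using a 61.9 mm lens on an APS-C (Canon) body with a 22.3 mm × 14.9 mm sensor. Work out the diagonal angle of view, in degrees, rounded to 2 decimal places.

24.45°

Sensor diagonal = √(22.3² + 14.9²) = √719.3000 ≈ 26.8198 mm.
Angle of view α = 2·arctan(d/2f) with d = 26.8198 mm and f = 61.9 mm.
d/2f = 0.21664; arctan(0.21664) ≈ 12.2235°, so α ≈ 24.4471°.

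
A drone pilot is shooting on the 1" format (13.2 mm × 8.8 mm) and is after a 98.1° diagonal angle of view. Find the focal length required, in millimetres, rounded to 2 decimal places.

6.88 mm

Sensor diagonal = √(13.2² + 8.8²) = √251.6800 ≈ 15.8644 mm.
From α = 2·arctan(d/2f) we get f = d / (2·tan(α/2)).
With d = 15.8644 mm and α/2 = 49.05°, tan(α/2) ≈ 1.15240, so f ≈ 15.8644 / 2.30480 ≈ 6.8832 mm.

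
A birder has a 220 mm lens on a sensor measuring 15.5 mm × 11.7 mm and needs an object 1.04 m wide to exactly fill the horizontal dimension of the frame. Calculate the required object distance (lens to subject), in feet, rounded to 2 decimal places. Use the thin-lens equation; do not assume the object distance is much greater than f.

W: 1.04 m = 1040 mm.
Magnification m = w/W = dᵢ/dₒ; combined with 1/f = 1/dₒ + 1/dᵢ this gives dₒ = f·(1 + W/w).
dₒ = 220 mm × (1 + 1040/15.5) = 220 × 68.0968 ≈ 14981.290 mm = 14981.290/304.8 ft = 49.1512 ft.

49.15 ft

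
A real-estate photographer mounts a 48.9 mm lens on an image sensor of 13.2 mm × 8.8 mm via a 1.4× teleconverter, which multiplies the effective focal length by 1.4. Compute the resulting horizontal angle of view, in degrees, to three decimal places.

11.013°

Effective focal length f = 48.9 × 1.4 = 68.46 mm.
α = 2·arctan(13.2 / (2 × 68.46)) = 2·arctan(0.09641) ≈ 11.0134°.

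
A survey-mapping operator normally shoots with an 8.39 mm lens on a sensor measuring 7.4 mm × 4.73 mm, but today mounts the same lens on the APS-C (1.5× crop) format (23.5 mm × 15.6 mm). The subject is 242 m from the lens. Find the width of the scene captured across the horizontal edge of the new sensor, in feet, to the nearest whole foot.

2224 ft

The focal length stays 8.39 mm; the relevant sensor dimension is now w = 23.5 mm. Object distance dₒ = 242 m = 242000 mm.
Thin-lens field width W = w·(dₒ − f)/f = 23.5 × (242000 − 8.39)/8.39 ≈ 677807.251 mm = 677807.251/304.8 ft = 2223.78 ft.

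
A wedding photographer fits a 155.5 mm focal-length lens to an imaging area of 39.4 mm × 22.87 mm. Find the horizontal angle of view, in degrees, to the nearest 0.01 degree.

Angle of view α = 2·arctan(w/2f) with w = 39.4 mm and f = 155.5 mm.
w/2f = 0.12669; arctan(0.12669) ≈ 7.2202°, so α ≈ 14.4405°.

14.44°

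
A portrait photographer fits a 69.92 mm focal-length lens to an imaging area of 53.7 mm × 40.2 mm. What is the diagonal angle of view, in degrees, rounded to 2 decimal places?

51.25°

Sensor diagonal = √(53.7² + 40.2²) = √4499.7300 ≈ 67.0800 mm.
Angle of view α = 2·arctan(d/2f) with d = 67.0800 mm and f = 69.92 mm.
d/2f = 0.47969; arctan(0.47969) ≈ 25.6266°, so α ≈ 51.2533°.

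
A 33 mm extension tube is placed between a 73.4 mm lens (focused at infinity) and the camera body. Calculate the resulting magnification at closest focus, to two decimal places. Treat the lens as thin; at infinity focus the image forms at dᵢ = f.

0.45×

The tube moves the image plane from f to f + e, so dᵢ = 73.4 + 33 = 106.4 mm. Focus is achieved when 1/f = 1/dₒ + 1/dᵢ, giving dₒ = 1/(1/f − 1/(f+e)).
Magnification m = dᵢ/dₒ = (f+e)·(1/f − 1/(f+e)) = e/f = 33/73.4 ≈ 0.4496.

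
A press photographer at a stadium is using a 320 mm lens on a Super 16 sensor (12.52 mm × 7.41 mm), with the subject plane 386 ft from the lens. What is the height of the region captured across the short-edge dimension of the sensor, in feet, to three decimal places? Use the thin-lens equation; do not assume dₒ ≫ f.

dₒ: 386 ft × 304.8 mm/ft = 117652.80 mm.
Similar triangles through the lens centre give W/dₒ = h/dᵢ; with 1/f = 1/dₒ + 1/dᵢ this gives W = h·(dₒ − f)/f.
W = 7.41 mm × (117653 − 320) / 320 = 7.41 × 366.6650 ≈ 2716.988 mm = 2716.988/304.8 ft = 8.914 ft.

8.914 ft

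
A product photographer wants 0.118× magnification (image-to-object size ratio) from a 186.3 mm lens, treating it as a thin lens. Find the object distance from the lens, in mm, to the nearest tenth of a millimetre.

1765.1 mm

With m = dᵢ/dₒ and 1/f = 1/dₒ + 1/dᵢ, substituting dᵢ = m·dₒ gives 1/f = (1 + 1/m)/dₒ, hence dₒ = f·(1 + 1/m).
dₒ = 186.3 × (1 + 1/0.118) = 186.3 × 9.47458 ≈ 1765.114 mm.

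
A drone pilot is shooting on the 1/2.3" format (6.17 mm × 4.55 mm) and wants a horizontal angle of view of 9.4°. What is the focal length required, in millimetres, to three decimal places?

37.524 mm

From α = 2·arctan(w/2f) we get f = w / (2·tan(α/2)).
With w = 6.17 mm and α/2 = 4.7°, tan(α/2) ≈ 0.08221, so f ≈ 6.17 / 0.16443 ≈ 37.5236 mm.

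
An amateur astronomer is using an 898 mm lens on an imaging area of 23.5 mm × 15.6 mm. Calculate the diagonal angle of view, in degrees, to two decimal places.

1.80°

Sensor diagonal = √(23.5² + 15.6²) = √795.6100 ≈ 28.2066 mm.
Angle of view α = 2·arctan(d/2f) with d = 28.2066 mm and f = 898 mm.
d/2f = 0.01571; arctan(0.01571) ≈ 0.8998°, so α ≈ 1.7995°.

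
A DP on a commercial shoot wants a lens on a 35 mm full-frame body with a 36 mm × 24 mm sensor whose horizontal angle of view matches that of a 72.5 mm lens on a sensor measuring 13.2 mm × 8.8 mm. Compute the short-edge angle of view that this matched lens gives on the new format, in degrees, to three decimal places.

Equal horizontal AOV ⇒ f₂ = f₁ · 36/13.2 = 72.5 × 2.72727 ≈ 197.7273 mm.
Short-edge AOV on the new format = 2·arctan(24 / (2 × 197.7273)) = 2·arctan(0.06069) ≈ 6.9460°.

6.946°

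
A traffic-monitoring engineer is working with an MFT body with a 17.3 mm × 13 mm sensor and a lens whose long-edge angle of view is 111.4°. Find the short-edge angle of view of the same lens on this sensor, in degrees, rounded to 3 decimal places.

From the long-edge AOV: f = 17.3 / (2·tan(55.7°)) = 17.3 / 2.93189 ≈ 5.9006 mm.
Short-edge AOV = 2·arctan(13 / (2 × 5.9006)) = 2·arctan(1.10158) ≈ 95.5343°.

95.534°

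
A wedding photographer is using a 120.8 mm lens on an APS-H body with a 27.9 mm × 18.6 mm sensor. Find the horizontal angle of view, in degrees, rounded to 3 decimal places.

13.175°

Angle of view α = 2·arctan(w/2f) with w = 27.9 mm and f = 120.8 mm.
w/2f = 0.11548; arctan(0.11548) ≈ 6.5873°, so α ≈ 13.1747°.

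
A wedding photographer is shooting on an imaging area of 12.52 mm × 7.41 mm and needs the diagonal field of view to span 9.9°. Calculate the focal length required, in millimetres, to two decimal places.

Sensor diagonal = √(12.52² + 7.41²) = √211.6585 ≈ 14.5485 mm.
From α = 2·arctan(d/2f) we get f = d / (2·tan(α/2)).
With d = 14.5485 mm and α/2 = 4.95°, tan(α/2) ≈ 0.08661, so f ≈ 14.5485 / 0.17322 ≈ 83.9891 mm.

83.99 mm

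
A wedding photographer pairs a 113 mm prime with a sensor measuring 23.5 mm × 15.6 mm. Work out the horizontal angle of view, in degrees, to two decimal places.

11.87°

Angle of view α = 2·arctan(w/2f) with w = 23.5 mm and f = 113 mm.
w/2f = 0.10398; arctan(0.10398) ≈ 5.9364°, so α ≈ 11.8728°.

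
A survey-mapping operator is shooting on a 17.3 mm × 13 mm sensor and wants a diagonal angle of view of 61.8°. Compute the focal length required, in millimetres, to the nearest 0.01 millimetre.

Sensor diagonal = √(17.3² + 13²) = √468.2900 ≈ 21.6400 mm.
From α = 2·arctan(d/2f) we get f = d / (2·tan(α/2)).
With d = 21.6400 mm and α/2 = 30.9°, tan(α/2) ≈ 0.59849, so f ≈ 21.6400 / 1.19698 ≈ 18.0789 mm.

18.08 mm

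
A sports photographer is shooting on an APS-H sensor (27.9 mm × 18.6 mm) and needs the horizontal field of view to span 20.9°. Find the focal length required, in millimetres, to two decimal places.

75.64 mm

From α = 2·arctan(w/2f) we get f = w / (2·tan(α/2)).
With w = 27.9 mm and α/2 = 10.45°, tan(α/2) ≈ 0.18444, so f ≈ 27.9 / 0.36887 ≈ 75.6358 mm.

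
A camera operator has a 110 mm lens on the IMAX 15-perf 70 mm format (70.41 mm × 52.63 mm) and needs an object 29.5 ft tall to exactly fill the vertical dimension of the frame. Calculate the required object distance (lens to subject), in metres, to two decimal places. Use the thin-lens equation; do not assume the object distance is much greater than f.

W: 29.5 ft × 304.8 mm/ft = 8991.60 mm.
Magnification m = h/W = dᵢ/dₒ; combined with 1/f = 1/dₒ + 1/dᵢ this gives dₒ = f·(1 + W/h).
dₒ = 110 mm × (1 + 8991.6/52.63) = 110 × 171.8455 ≈ 18903.007 mm = 18.903 m.

18.90 m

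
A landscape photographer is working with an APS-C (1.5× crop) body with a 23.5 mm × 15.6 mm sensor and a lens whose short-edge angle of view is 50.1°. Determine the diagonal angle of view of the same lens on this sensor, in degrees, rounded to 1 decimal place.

From the short-edge AOV: f = 15.6 / (2·tan(25.05°)) = 15.6 / 0.93474 ≈ 16.6891 mm.
Sensor diagonal = √(23.5² + 15.6²) = √795.6100 ≈ 28.2066 mm.
Diagonal AOV = 2·arctan(28.2066 / (2 × 16.6891)) = 2·arctan(0.84506) ≈ 80.3995°.

80.4°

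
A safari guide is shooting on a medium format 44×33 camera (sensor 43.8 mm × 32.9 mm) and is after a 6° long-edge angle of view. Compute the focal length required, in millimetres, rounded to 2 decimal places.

From α = 2·arctan(w/2f) we get f = w / (2·tan(α/2)).
With w = 43.8 mm and α/2 = 3°, tan(α/2) ≈ 0.05241, so f ≈ 43.8 / 0.10482 ≈ 417.8769 mm.

417.88 mm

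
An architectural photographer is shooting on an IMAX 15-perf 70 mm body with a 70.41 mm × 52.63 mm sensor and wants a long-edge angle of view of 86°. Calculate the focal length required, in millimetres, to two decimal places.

37.75 mm

From α = 2·arctan(w/2f) we get f = w / (2·tan(α/2)).
With w = 70.41 mm and α/2 = 43°, tan(α/2) ≈ 0.93252, so f ≈ 70.41 / 1.86503 ≈ 37.7527 mm.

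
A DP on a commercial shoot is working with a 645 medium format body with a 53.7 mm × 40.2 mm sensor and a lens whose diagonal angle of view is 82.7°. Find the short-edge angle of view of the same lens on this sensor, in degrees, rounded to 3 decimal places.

55.615°

Sensor diagonal = √(53.7² + 40.2²) = √4499.7300 ≈ 67.0800 mm.
From the diagonal AOV: f = 67.0800 / (2·tan(41.35°)) = 67.0800 / 1.76014 ≈ 38.1107 mm.
Short-edge AOV = 2·arctan(40.2 / (2 × 38.1107)) = 2·arctan(0.52741) ≈ 55.6153°.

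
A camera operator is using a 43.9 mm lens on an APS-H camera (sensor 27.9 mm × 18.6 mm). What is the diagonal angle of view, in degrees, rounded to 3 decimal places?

41.805°

Sensor diagonal = √(27.9² + 18.6²) = √1124.3700 ≈ 33.5316 mm.
Angle of view α = 2·arctan(d/2f) with d = 33.5316 mm and f = 43.9 mm.
d/2f = 0.38191; arctan(0.38191) ≈ 20.9023°, so α ≈ 41.8046°.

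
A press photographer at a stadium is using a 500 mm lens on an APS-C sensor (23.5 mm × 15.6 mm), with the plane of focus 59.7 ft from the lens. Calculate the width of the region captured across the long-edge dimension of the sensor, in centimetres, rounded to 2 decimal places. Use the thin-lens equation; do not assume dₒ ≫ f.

dₒ: 59.7 ft × 304.8 mm/ft = 18196.56 mm.
Similar triangles through the lens centre give W/dₒ = w/dᵢ; with 1/f = 1/dₒ + 1/dᵢ this gives W = w·(dₒ − f)/f.
W = 23.5 mm × (18196.6 − 500) / 500 = 23.5 × 35.3931 ≈ 831.738 mm = 83.1738 cm.

83.17 cm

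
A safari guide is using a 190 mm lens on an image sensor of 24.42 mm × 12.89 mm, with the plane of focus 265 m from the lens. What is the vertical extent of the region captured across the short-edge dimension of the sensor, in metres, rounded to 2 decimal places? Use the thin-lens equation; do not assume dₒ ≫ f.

dₒ: 265 m = 265000 mm.
Similar triangles through the lens centre give W/dₒ = h/dᵢ; with 1/f = 1/dₒ + 1/dᵢ this gives W = h·(dₒ − f)/f.
W = 12.89 mm × (265000 − 190) / 190 = 12.89 × 1393.7368 ≈ 17965.268 mm = 17.9653 m.

17.97 m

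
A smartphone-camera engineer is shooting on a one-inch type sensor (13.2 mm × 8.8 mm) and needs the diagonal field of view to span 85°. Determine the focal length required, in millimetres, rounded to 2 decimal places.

Sensor diagonal = √(13.2² + 8.8²) = √251.6800 ≈ 15.8644 mm.
From α = 2·arctan(d/2f) we get f = d / (2·tan(α/2)).
With d = 15.8644 mm and α/2 = 42.5°, tan(α/2) ≈ 0.91633, so f ≈ 15.8644 / 1.83266 ≈ 8.6565 mm.

8.66 mm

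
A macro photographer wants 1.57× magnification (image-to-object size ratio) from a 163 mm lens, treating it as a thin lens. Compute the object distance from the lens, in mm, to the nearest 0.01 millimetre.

With m = dᵢ/dₒ and 1/f = 1/dₒ + 1/dᵢ, substituting dᵢ = m·dₒ gives 1/f = (1 + 1/m)/dₒ, hence dₒ = f·(1 + 1/m).
dₒ = 163 × (1 + 1/1.57) = 163 × 1.63694 ≈ 266.822 mm.

266.82 mm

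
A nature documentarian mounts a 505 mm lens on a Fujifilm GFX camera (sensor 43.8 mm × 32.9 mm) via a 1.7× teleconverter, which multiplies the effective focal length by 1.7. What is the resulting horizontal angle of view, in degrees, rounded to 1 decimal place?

Effective focal length f = 505 × 1.7 = 858.5 mm.
α = 2·arctan(43.8 / (2 × 858.5)) = 2·arctan(0.02551) ≈ 2.9226°.

2.9°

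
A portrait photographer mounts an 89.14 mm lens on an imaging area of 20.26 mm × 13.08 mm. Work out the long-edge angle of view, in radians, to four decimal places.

Angle of view α = 2·arctan(w/2f) with w = 20.26 mm and f = 89.14 mm.
w/2f = 0.11364; arctan(0.11364) ≈ 0.1132 rad, so α ≈ 0.2263 rad.

0.2263 rad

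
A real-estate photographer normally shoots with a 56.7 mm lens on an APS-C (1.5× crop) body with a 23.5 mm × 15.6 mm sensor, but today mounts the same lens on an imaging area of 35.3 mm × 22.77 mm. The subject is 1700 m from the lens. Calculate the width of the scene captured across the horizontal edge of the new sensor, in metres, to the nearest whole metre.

The focal length stays 56.7 mm; the relevant sensor dimension is now w = 35.3 mm. Object distance dₒ = 1700 m = 1.7e+06 mm.
Thin-lens field width W = w·(dₒ − f)/f = 35.3 × (1.7e+06 − 56.7)/56.7 ≈ 1058342.125 mm = 1058.34 m.

1058 m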